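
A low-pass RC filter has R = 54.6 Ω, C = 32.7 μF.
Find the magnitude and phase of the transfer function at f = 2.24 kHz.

Step 1 — Angular frequency: ω = 2π·2240 = 1.407e+04 rad/s.
Step 2 — Transfer function: H(jω) = 1/(1 + jωRC).
Step 3 — Denominator: 1 + jωRC = 1 + j·1.407e+04·54.6·3.27e-05 = 1 + j25.13.
Step 4 — H = 0.001581 - j0.03973.
Step 5 — Magnitude: |H| = 0.03976 (-28.0 dB); phase: φ = -87.7°.

|H| = 0.03976 (-28.0 dB), φ = -87.7°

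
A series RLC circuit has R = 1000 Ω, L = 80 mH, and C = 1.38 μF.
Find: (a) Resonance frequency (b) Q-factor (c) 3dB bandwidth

Step 1 — Resonance: ω₀ = 1/√(LC) = 1/√(0.08·1.38e-06) = 3010 rad/s.
Step 2 — f₀ = ω₀/(2π) = 479 Hz.
Step 3 — Series Q: Q = ω₀L/R = 3010·0.08/1000 = 0.2408.
Step 4 — Bandwidth: Δω = ω₀/Q = 1.25e+04 rad/s; BW = Δω/(2π) = 1989 Hz.

(a) f₀ = 479 Hz  (b) Q = 0.2408  (c) BW = 1989 Hz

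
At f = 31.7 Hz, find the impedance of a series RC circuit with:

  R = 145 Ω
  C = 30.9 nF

Step 1 — Angular frequency: ω = 2π·f = 2π·31.7 = 199.2 rad/s.
Step 2 — Component impedances:
  R: Z = R = 145 Ω
  C: Z = 1/(jωC) = -j/(ω·C) = 0 - j1.625e+05 Ω
Step 3 — Series combination: Z_total = R + C = 145 - j1.625e+05 Ω = 1.625e+05∠-89.9° Ω.

Z = 145 - j1.625e+05 Ω = 1.625e+05∠-89.9° Ω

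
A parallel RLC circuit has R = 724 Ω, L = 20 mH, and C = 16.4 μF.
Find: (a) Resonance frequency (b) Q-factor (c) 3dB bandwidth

Step 1 — Resonance: ω₀ = 1/√(LC) = 1/√(0.02·1.64e-05) = 1746 rad/s.
Step 2 — f₀ = ω₀/(2π) = 277.9 Hz.
Step 3 — Parallel Q: Q = R/(ω₀L) = 724/(1746·0.02) = 20.73.
Step 4 — Bandwidth: Δω = ω₀/Q = 84.22 rad/s; BW = Δω/(2π) = 13.4 Hz.

(a) f₀ = 277.9 Hz  (b) Q = 20.73  (c) BW = 13.4 Hz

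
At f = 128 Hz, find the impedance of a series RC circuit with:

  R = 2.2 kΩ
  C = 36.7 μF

Step 1 — Angular frequency: ω = 2π·f = 2π·128 = 804.2 rad/s.
Step 2 — Component impedances:
  R: Z = R = 2200 Ω
  C: Z = 1/(jωC) = -j/(ω·C) = 0 - j33.88 Ω
Step 3 — Series combination: Z_total = R + C = 2200 - j33.88 Ω = 2200∠-0.9° Ω.

Z = 2200 - j33.88 Ω = 2200∠-0.9° Ω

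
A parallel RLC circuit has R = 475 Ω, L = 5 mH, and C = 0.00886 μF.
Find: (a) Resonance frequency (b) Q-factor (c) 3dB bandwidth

Step 1 — Resonance: ω₀ = 1/√(LC) = 1/√(0.005·8.86e-09) = 1.502e+05 rad/s.
Step 2 — f₀ = ω₀/(2π) = 2.391e+04 Hz.
Step 3 — Parallel Q: Q = R/(ω₀L) = 475/(1.502e+05·0.005) = 0.6323.
Step 4 — Bandwidth: Δω = ω₀/Q = 2.376e+05 rad/s; BW = Δω/(2π) = 3.782e+04 Hz.

(a) f₀ = 2.391e+04 Hz  (b) Q = 0.6323  (c) BW = 3.782e+04 Hz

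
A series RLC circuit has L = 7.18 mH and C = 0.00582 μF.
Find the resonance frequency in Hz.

Step 1 — Resonance condition Im(Z)=0 gives ω₀ = 1/√(LC).
Step 2 — ω₀ = 1/√(0.00718·5.82e-09) = 1.547e+05 rad/s.
Step 3 — f₀ = ω₀/(2π) = 2.462e+04 Hz.

f₀ = 2.462e+04 Hz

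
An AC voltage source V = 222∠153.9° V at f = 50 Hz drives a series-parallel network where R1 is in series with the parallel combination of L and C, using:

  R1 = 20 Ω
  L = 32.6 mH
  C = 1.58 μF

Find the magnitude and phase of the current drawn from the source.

Step 1 — Angular frequency: ω = 2π·f = 2π·50 = 314.2 rad/s.
Step 2 — Component impedances:
  R1: Z = R = 20 Ω
  L: Z = jωL = j·314.2·0.0326 = 0 + j10.24 Ω
  C: Z = 1/(jωC) = -j/(ω·C) = 0 - j2015 Ω
Step 3 — Parallel branch: L || C = 1/(1/L + 1/C) = 0 + j10.29 Ω.
Step 4 — Series with R1: Z_total = R1 + (L || C) = 20 + j10.29 Ω = 22.49∠27.2° Ω.
Step 5 — Source phasor: V = 222∠153.9° V = -199.4 + j97.67 V.
Step 6 — Ohm's law: I = V / Z_total = (-199.4 + j97.67) / (20 + j10.29) = -5.893 + j7.917 A.
Step 7 — Convert to polar: |I| = 9.869 A, ∠I = 126.7°.

I = 9.869∠126.7° A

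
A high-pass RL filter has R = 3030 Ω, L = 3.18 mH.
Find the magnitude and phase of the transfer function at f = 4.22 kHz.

Step 1 — Angular frequency: ω = 2π·4220 = 2.652e+04 rad/s.
Step 2 — Transfer function: H(jω) = jωL/(R + jωL).
Step 3 — Numerator jωL = j·84.32; denominator R + jωL = 3030 + j84.32.
Step 4 — H = 0.0007738 + j0.02781.
Step 5 — Magnitude: |H| = 0.02782 (-31.1 dB); phase: φ = 88.4°.

|H| = 0.02782 (-31.1 dB), φ = 88.4°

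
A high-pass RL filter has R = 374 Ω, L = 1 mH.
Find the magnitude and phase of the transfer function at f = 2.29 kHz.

Step 1 — Angular frequency: ω = 2π·2290 = 1.439e+04 rad/s.
Step 2 — Transfer function: H(jω) = jωL/(R + jωL).
Step 3 — Numerator jωL = j·14.39; denominator R + jωL = 374 + j14.39.
Step 4 — H = 0.001478 + j0.03842.
Step 5 — Magnitude: |H| = 0.03844 (-28.3 dB); phase: φ = 87.8°.

|H| = 0.03844 (-28.3 dB), φ = 87.8°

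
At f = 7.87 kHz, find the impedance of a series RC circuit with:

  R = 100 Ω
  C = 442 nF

Step 1 — Angular frequency: ω = 2π·f = 2π·7870 = 4.945e+04 rad/s.
Step 2 — Component impedances:
  R: Z = R = 100 Ω
  C: Z = 1/(jωC) = -j/(ω·C) = 0 - j45.75 Ω
Step 3 — Series combination: Z_total = R + C = 100 - j45.75 Ω = 110∠-24.6° Ω.

Z = 100 - j45.75 Ω = 110∠-24.6° Ω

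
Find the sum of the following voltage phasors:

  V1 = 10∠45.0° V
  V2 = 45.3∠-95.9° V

Step 1 — Convert each phasor to rectangular form:
  V1 = 10·(cos(45.0°) + j·sin(45.0°)) = 7.071 + j7.071 V
  V2 = 45.3·(cos(-95.9°) + j·sin(-95.9°)) = -4.657 - j45.06 V
Step 2 — Sum components: V_total = 2.415 - j37.99 V.
Step 3 — Convert to polar: |V_total| = 38.07 V, ∠V_total = -86.4°.

V_total = 38.07∠-86.4° V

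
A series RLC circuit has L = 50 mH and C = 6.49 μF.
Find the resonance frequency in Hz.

Step 1 — Resonance condition Im(Z)=0 gives ω₀ = 1/√(LC).
Step 2 — ω₀ = 1/√(0.05·6.49e-06) = 1755 rad/s.
Step 3 — f₀ = ω₀/(2π) = 279.4 Hz.

f₀ = 279.4 Hz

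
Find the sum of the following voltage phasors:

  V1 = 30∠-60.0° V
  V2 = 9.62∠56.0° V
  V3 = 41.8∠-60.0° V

Step 1 — Convert each phasor to rectangular form:
  V1 = 30·(cos(-60.0°) + j·sin(-60.0°)) = 15 - j25.98 V
  V2 = 9.62·(cos(56.0°) + j·sin(56.0°)) = 5.379 + j7.975 V
  V3 = 41.8·(cos(-60.0°) + j·sin(-60.0°)) = 20.9 - j36.2 V
Step 2 — Sum components: V_total = 41.28 - j54.21 V.
Step 3 — Convert to polar: |V_total| = 68.13 V, ∠V_total = -52.7°.

V_total = 68.13∠-52.7° V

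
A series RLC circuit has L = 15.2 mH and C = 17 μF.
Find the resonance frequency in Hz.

Step 1 — Resonance condition Im(Z)=0 gives ω₀ = 1/√(LC).
Step 2 — ω₀ = 1/√(0.0152·1.7e-05) = 1967 rad/s.
Step 3 — f₀ = ω₀/(2π) = 313.1 Hz.

f₀ = 313.1 Hz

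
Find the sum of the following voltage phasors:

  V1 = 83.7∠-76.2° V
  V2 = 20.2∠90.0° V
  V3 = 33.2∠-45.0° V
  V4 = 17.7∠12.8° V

Step 1 — Convert each phasor to rectangular form:
  V1 = 83.7·(cos(-76.2°) + j·sin(-76.2°)) = 19.97 - j81.28 V
  V2 = 20.2·(cos(90.0°) + j·sin(90.0°)) = 0 + j20.2 V
  V3 = 33.2·(cos(-45.0°) + j·sin(-45.0°)) = 23.48 - j23.48 V
  V4 = 17.7·(cos(12.8°) + j·sin(12.8°)) = 17.26 + j3.921 V
Step 2 — Sum components: V_total = 60.7 - j80.64 V.
Step 3 — Convert to polar: |V_total| = 100.9 V, ∠V_total = -53.0°.

V_total = 100.9∠-53.0° V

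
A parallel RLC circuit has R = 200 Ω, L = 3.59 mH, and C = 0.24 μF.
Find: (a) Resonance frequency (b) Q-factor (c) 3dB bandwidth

Step 1 — Resonance: ω₀ = 1/√(LC) = 1/√(0.00359·2.4e-07) = 3.407e+04 rad/s.
Step 2 — f₀ = ω₀/(2π) = 5422 Hz.
Step 3 — Parallel Q: Q = R/(ω₀L) = 200/(3.407e+04·0.00359) = 1.635.
Step 4 — Bandwidth: Δω = ω₀/Q = 2.083e+04 rad/s; BW = Δω/(2π) = 3316 Hz.

(a) f₀ = 5422 Hz  (b) Q = 1.635  (c) BW = 3316 Hz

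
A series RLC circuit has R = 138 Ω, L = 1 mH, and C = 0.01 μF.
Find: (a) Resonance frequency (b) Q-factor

Step 1 — Resonance condition Im(Z)=0 gives ω₀ = 1/√(LC).
Step 2 — ω₀ = 1/√(0.001·1e-08) = 3.162e+05 rad/s.
Step 3 — f₀ = ω₀/(2π) = 5.033e+04 Hz.
Step 4 — Series Q: Q = ω₀L/R = 3.162e+05·0.001/138 = 2.292.

(a) f₀ = 5.033e+04 Hz  (b) Q = 2.292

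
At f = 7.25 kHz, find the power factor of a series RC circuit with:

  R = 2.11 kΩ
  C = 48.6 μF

Step 1 — Angular frequency: ω = 2π·f = 2π·7250 = 4.555e+04 rad/s.
Step 2 — Component impedances:
  R: Z = R = 2110 Ω
  C: Z = 1/(jωC) = -j/(ω·C) = 0 - j0.4517 Ω
Step 3 — Series combination: Z_total = R + C = 2110 - j0.4517 Ω = 2110∠-0.0° Ω.
Step 4 — Power factor: PF = cos(φ) = Re(Z)/|Z| = 2110/2110 = 1.
Step 5 — Type: Im(Z) = -0.4517 ⇒ leading (phase φ = -0.0°).

PF = 1 (leading, φ = -0.0°)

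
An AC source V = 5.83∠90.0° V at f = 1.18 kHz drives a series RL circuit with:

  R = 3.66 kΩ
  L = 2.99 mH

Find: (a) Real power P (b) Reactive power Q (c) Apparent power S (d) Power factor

Step 1 — Angular frequency: ω = 2π·f = 2π·1180 = 7414 rad/s.
Step 2 — Component impedances:
  R: Z = R = 3660 Ω
  L: Z = jωL = j·7414·0.00299 = 0 + j22.17 Ω
Step 3 — Series combination: Z_total = R + L = 3660 + j22.17 Ω = 3660∠0.3° Ω.
Step 4 — Source phasor: V = 5.83∠90.0° V = 0 + j5.83 V.
Step 5 — Current: I = V / Z = 9.648e-06 + j0.001593 A = 0.001593∠89.7° A.
Step 6 — Complex power: S = V·I* = 0.009286 + j5.625e-05 VA.
Step 7 — Real power: P = Re(S) = 0.009286 W.
Step 8 — Reactive power: Q = Im(S) = 5.625e-05 VAR.
Step 9 — Apparent power: |S| = 0.009286 VA.
Step 10 — Power factor: PF = P/|S| = 1 (lagging).

(a) P = 0.009286 W  (b) Q = 5.625e-05 VAR  (c) S = 0.009286 VA  (d) PF = 1 (lagging)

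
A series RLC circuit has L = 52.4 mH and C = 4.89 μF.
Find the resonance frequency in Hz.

Step 1 — Resonance condition Im(Z)=0 gives ω₀ = 1/√(LC).
Step 2 — ω₀ = 1/√(0.0524·4.89e-06) = 1976 rad/s.
Step 3 — f₀ = ω₀/(2π) = 314.4 Hz.

f₀ = 314.4 Hz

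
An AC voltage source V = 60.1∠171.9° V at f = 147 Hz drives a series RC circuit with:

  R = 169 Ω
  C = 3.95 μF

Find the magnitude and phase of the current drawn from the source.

Step 1 — Angular frequency: ω = 2π·f = 2π·147 = 923.6 rad/s.
Step 2 — Component impedances:
  R: Z = R = 169 Ω
  C: Z = 1/(jωC) = -j/(ω·C) = 0 - j274.1 Ω
Step 3 — Series combination: Z_total = R + C = 169 - j274.1 Ω = 322∠-58.3° Ω.
Step 4 — Source phasor: V = 60.1∠171.9° V = -59.5 + j8.468 V.
Step 5 — Ohm's law: I = V / Z_total = (-59.5 + j8.468) / (169 - j274.1) = -0.1194 - j0.1435 A.
Step 6 — Convert to polar: |I| = 0.1866 A, ∠I = -129.8°.

I = 0.1866∠-129.8° A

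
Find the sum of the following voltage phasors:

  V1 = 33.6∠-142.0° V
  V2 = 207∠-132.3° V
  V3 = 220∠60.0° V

Step 1 — Convert each phasor to rectangular form:
  V1 = 33.6·(cos(-142.0°) + j·sin(-142.0°)) = -26.48 - j20.69 V
  V2 = 207·(cos(-132.3°) + j·sin(-132.3°)) = -139.3 - j153.1 V
  V3 = 220·(cos(60.0°) + j·sin(60.0°)) = 110 + j190.5 V
Step 2 — Sum components: V_total = -55.79 + j16.74 V.
Step 3 — Convert to polar: |V_total| = 58.25 V, ∠V_total = 163.3°.

V_total = 58.25∠163.3° V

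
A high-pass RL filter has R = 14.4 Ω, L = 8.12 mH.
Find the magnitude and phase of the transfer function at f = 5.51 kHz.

Step 1 — Angular frequency: ω = 2π·5510 = 3.462e+04 rad/s.
Step 2 — Transfer function: H(jω) = jωL/(R + jωL).
Step 3 — Numerator jωL = j·281.1; denominator R + jωL = 14.4 + j281.1.
Step 4 — H = 0.9974 + j0.05109.
Step 5 — Magnitude: |H| = 0.9987 (-0.0 dB); phase: φ = 2.9°.

|H| = 0.9987 (-0.0 dB), φ = 2.9°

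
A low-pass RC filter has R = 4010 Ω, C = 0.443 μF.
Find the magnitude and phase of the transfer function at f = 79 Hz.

Step 1 — Angular frequency: ω = 2π·79 = 496.4 rad/s.
Step 2 — Transfer function: H(jω) = 1/(1 + jωRC).
Step 3 — Denominator: 1 + jωRC = 1 + j·496.4·4010·4.43e-07 = 1 + j0.8818.
Step 4 — H = 0.5626 - j0.4961.
Step 5 — Magnitude: |H| = 0.7501 (-2.5 dB); phase: φ = -41.4°.

|H| = 0.7501 (-2.5 dB), φ = -41.4°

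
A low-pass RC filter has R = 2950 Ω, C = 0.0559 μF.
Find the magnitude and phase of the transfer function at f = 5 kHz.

Step 1 — Angular frequency: ω = 2π·5000 = 3.142e+04 rad/s.
Step 2 — Transfer function: H(jω) = 1/(1 + jωRC).
Step 3 — Denominator: 1 + jωRC = 1 + j·3.142e+04·2950·5.59e-08 = 1 + j5.181.
Step 4 — H = 0.03592 - j0.1861.
Step 5 — Magnitude: |H| = 0.1895 (-14.4 dB); phase: φ = -79.1°.

|H| = 0.1895 (-14.4 dB), φ = -79.1°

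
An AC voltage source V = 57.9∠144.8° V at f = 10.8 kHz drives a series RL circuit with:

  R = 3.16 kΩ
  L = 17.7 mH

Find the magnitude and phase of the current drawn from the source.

Step 1 — Angular frequency: ω = 2π·f = 2π·1.08e+04 = 6.786e+04 rad/s.
Step 2 — Component impedances:
  R: Z = R = 3160 Ω
  L: Z = jωL = j·6.786e+04·0.0177 = 0 + j1201 Ω
Step 3 — Series combination: Z_total = R + L = 3160 + j1201 Ω = 3381∠20.8° Ω.
Step 4 — Source phasor: V = 57.9∠144.8° V = -47.31 + j33.38 V.
Step 5 — Ohm's law: I = V / Z_total = (-47.31 + j33.38) / (3160 + j1201) = -0.009575 + j0.0142 A.
Step 6 — Convert to polar: |I| = 0.01713 A, ∠I = 124.0°.

I = 0.01713∠124.0° A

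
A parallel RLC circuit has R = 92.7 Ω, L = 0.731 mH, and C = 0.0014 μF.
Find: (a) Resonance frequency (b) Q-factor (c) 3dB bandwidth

Step 1 — Resonance: ω₀ = 1/√(LC) = 1/√(0.000731·1.4e-09) = 9.885e+05 rad/s.
Step 2 — f₀ = ω₀/(2π) = 1.573e+05 Hz.
Step 3 — Parallel Q: Q = R/(ω₀L) = 92.7/(9.885e+05·0.000731) = 0.1283.
Step 4 — Bandwidth: Δω = ω₀/Q = 7.705e+06 rad/s; BW = Δω/(2π) = 1.226e+06 Hz.

(a) f₀ = 1.573e+05 Hz  (b) Q = 0.1283  (c) BW = 1.226e+06 Hz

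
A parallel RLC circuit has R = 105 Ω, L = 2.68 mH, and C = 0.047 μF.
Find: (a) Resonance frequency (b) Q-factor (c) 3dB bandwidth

Step 1 — Resonance: ω₀ = 1/√(LC) = 1/√(0.00268·4.7e-08) = 8.91e+04 rad/s.
Step 2 — f₀ = ω₀/(2π) = 1.418e+04 Hz.
Step 3 — Parallel Q: Q = R/(ω₀L) = 105/(8.91e+04·0.00268) = 0.4397.
Step 4 — Bandwidth: Δω = ω₀/Q = 2.026e+05 rad/s; BW = Δω/(2π) = 3.225e+04 Hz.

(a) f₀ = 1.418e+04 Hz  (b) Q = 0.4397  (c) BW = 3.225e+04 Hz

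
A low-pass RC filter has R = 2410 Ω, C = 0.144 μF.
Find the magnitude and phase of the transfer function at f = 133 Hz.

Step 1 — Angular frequency: ω = 2π·133 = 835.7 rad/s.
Step 2 — Transfer function: H(jω) = 1/(1 + jωRC).
Step 3 — Denominator: 1 + jωRC = 1 + j·835.7·2410·1.44e-07 = 1 + j0.29.
Step 4 — H = 0.9224 - j0.2675.
Step 5 — Magnitude: |H| = 0.9604 (-0.4 dB); phase: φ = -16.2°.

|H| = 0.9604 (-0.4 dB), φ = -16.2°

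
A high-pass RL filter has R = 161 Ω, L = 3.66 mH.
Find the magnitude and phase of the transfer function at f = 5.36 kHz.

Step 1 — Angular frequency: ω = 2π·5360 = 3.368e+04 rad/s.
Step 2 — Transfer function: H(jω) = jωL/(R + jωL).
Step 3 — Numerator jωL = j·123.3; denominator R + jωL = 161 + j123.3.
Step 4 — H = 0.3695 + j0.4827.
Step 5 — Magnitude: |H| = 0.6079 (-4.3 dB); phase: φ = 52.6°.

|H| = 0.6079 (-4.3 dB), φ = 52.6°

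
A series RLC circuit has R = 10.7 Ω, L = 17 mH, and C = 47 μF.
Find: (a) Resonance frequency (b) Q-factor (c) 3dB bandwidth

Step 1 — Resonance: ω₀ = 1/√(LC) = 1/√(0.017·4.7e-05) = 1119 rad/s.
Step 2 — f₀ = ω₀/(2π) = 178.1 Hz.
Step 3 — Series Q: Q = ω₀L/R = 1119·0.017/10.7 = 1.777.
Step 4 — Bandwidth: Δω = ω₀/Q = 629.4 rad/s; BW = Δω/(2π) = 100.2 Hz.

(a) f₀ = 178.1 Hz  (b) Q = 1.777  (c) BW = 100.2 Hz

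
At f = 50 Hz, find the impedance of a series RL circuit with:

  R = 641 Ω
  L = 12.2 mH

Step 1 — Angular frequency: ω = 2π·f = 2π·50 = 314.2 rad/s.
Step 2 — Component impedances:
  R: Z = R = 641 Ω
  L: Z = jωL = j·314.2·0.0122 = 0 + j3.833 Ω
Step 3 — Series combination: Z_total = R + L = 641 + j3.833 Ω = 641∠0.3° Ω.

Z = 641 + j3.833 Ω = 641∠0.3° Ω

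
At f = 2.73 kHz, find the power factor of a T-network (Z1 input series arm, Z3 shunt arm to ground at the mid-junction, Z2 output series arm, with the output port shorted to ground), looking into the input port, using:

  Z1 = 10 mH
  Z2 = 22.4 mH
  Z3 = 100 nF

Step 1 — Angular frequency: ω = 2π·f = 2π·2730 = 1.715e+04 rad/s.
Step 2 — Component impedances:
  Z1: Z = jωL = j·1.715e+04·0.01 = 0 + j171.5 Ω
  Z2: Z = jωL = j·1.715e+04·0.0224 = 0 + j384.2 Ω
  Z3: Z = 1/(jωC) = -j/(ω·C) = 0 - j583 Ω
Step 3 — With the output port shorted to ground, the output series arm Z2 runs from the junction to ground; the shunt arm Z3 also runs from the junction to ground. They appear in parallel: Z3 || Z2 = 0 + j1127 Ω.
Step 4 — Series with input arm Z1: Z_in = Z1 + (Z3 || Z2) = 0 + j1299 Ω = 1299∠90.0° Ω.
Step 5 — Power factor: PF = cos(φ) = Re(Z)/|Z| = 0/1299 = 0.
Step 6 — Type: Im(Z) = 1299 ⇒ lagging (phase φ = 90.0°).

PF = 0 (lagging, φ = 90.0°)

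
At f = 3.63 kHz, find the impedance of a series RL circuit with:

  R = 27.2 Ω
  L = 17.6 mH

Step 1 — Angular frequency: ω = 2π·f = 2π·3630 = 2.281e+04 rad/s.
Step 2 — Component impedances:
  R: Z = R = 27.2 Ω
  L: Z = jωL = j·2.281e+04·0.0176 = 0 + j401.4 Ω
Step 3 — Series combination: Z_total = R + L = 27.2 + j401.4 Ω = 402.3∠86.1° Ω.

Z = 27.2 + j401.4 Ω = 402.3∠86.1° Ω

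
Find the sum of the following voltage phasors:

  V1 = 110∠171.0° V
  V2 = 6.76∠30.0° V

Step 1 — Convert each phasor to rectangular form:
  V1 = 110·(cos(171.0°) + j·sin(171.0°)) = -108.6 + j17.21 V
  V2 = 6.76·(cos(30.0°) + j·sin(30.0°)) = 5.854 + j3.38 V
Step 2 — Sum components: V_total = -102.8 + j20.59 V.
Step 3 — Convert to polar: |V_total| = 104.8 V, ∠V_total = 168.7°.

V_total = 104.8∠168.7° V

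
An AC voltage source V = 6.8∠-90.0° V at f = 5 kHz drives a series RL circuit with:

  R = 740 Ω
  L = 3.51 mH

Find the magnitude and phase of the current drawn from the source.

Step 1 — Angular frequency: ω = 2π·f = 2π·5000 = 3.142e+04 rad/s.
Step 2 — Component impedances:
  R: Z = R = 740 Ω
  L: Z = jωL = j·3.142e+04·0.00351 = 0 + j110.3 Ω
Step 3 — Series combination: Z_total = R + L = 740 + j110.3 Ω = 748.2∠8.5° Ω.
Step 4 — Source phasor: V = 6.8∠-90.0° V = 0 - j6.8 V.
Step 5 — Ohm's law: I = V / Z_total = (0 - j6.8) / (740 + j110.3) = -0.00134 - j0.00899 A.
Step 6 — Convert to polar: |I| = 0.009089 A, ∠I = -98.5°.

I = 0.009089∠-98.5° A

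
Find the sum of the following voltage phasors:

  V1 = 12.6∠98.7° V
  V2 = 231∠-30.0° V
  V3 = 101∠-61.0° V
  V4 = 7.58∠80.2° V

Step 1 — Convert each phasor to rectangular form:
  V1 = 12.6·(cos(98.7°) + j·sin(98.7°)) = -1.906 + j12.46 V
  V2 = 231·(cos(-30.0°) + j·sin(-30.0°)) = 200.1 - j115.5 V
  V3 = 101·(cos(-61.0°) + j·sin(-61.0°)) = 48.97 - j88.34 V
  V4 = 7.58·(cos(80.2°) + j·sin(80.2°)) = 1.29 + j7.469 V
Step 2 — Sum components: V_total = 248.4 - j183.9 V.
Step 3 — Convert to polar: |V_total| = 309.1 V, ∠V_total = -36.5°.

V_total = 309.1∠-36.5° V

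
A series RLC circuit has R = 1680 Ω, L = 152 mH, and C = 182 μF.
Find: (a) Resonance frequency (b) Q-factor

Step 1 — Resonance condition Im(Z)=0 gives ω₀ = 1/√(LC).
Step 2 — ω₀ = 1/√(0.152·0.000182) = 190.1 rad/s.
Step 3 — f₀ = ω₀/(2π) = 30.26 Hz.
Step 4 — Series Q: Q = ω₀L/R = 190.1·0.152/1680 = 0.0172.

(a) f₀ = 30.26 Hz  (b) Q = 0.0172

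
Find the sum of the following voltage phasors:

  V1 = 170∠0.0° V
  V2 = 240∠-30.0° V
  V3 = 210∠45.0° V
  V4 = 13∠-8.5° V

Step 1 — Convert each phasor to rectangular form:
  V1 = 170·(cos(0.0°) + j·sin(0.0°)) = 170 V
  V2 = 240·(cos(-30.0°) + j·sin(-30.0°)) = 207.8 - j120 V
  V3 = 210·(cos(45.0°) + j·sin(45.0°)) = 148.5 + j148.5 V
  V4 = 13·(cos(-8.5°) + j·sin(-8.5°)) = 12.86 - j1.922 V
Step 2 — Sum components: V_total = 539.2 + j26.57 V.
Step 3 — Convert to polar: |V_total| = 539.9 V, ∠V_total = 2.8°.

V_total = 539.9∠2.8° V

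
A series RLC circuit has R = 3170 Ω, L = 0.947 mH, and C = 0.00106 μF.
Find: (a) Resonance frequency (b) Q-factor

Step 1 — Resonance condition Im(Z)=0 gives ω₀ = 1/√(LC).
Step 2 — ω₀ = 1/√(0.000947·1.06e-09) = 9.981e+05 rad/s.
Step 3 — f₀ = ω₀/(2π) = 1.589e+05 Hz.
Step 4 — Series Q: Q = ω₀L/R = 9.981e+05·0.000947/3170 = 0.2982.

(a) f₀ = 1.589e+05 Hz  (b) Q = 0.2982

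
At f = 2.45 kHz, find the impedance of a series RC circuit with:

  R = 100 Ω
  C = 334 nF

Step 1 — Angular frequency: ω = 2π·f = 2π·2450 = 1.539e+04 rad/s.
Step 2 — Component impedances:
  R: Z = R = 100 Ω
  C: Z = 1/(jωC) = -j/(ω·C) = 0 - j194.5 Ω
Step 3 — Series combination: Z_total = R + C = 100 - j194.5 Ω = 218.7∠-62.8° Ω.

Z = 100 - j194.5 Ω = 218.7∠-62.8° Ω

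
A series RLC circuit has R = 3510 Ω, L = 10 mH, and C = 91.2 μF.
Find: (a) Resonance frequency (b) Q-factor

Step 1 — Resonance condition Im(Z)=0 gives ω₀ = 1/√(LC).
Step 2 — ω₀ = 1/√(0.01·9.12e-05) = 1047 rad/s.
Step 3 — f₀ = ω₀/(2π) = 166.7 Hz.
Step 4 — Series Q: Q = ω₀L/R = 1047·0.01/3510 = 0.002983.

(a) f₀ = 166.7 Hz  (b) Q = 0.002983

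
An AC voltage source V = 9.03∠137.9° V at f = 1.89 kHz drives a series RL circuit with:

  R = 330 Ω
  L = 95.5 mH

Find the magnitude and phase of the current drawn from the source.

Step 1 — Angular frequency: ω = 2π·f = 2π·1890 = 1.188e+04 rad/s.
Step 2 — Component impedances:
  R: Z = R = 330 Ω
  L: Z = jωL = j·1.188e+04·0.0955 = 0 + j1134 Ω
Step 3 — Series combination: Z_total = R + L = 330 + j1134 Ω = 1181∠73.8° Ω.
Step 4 — Source phasor: V = 9.03∠137.9° V = -6.7 + j6.054 V.
Step 5 — Ohm's law: I = V / Z_total = (-6.7 + j6.054) / (330 + j1134) = 0.003337 + j0.006879 A.
Step 6 — Convert to polar: |I| = 0.007645 A, ∠I = 64.1°.

I = 0.007645∠64.1° A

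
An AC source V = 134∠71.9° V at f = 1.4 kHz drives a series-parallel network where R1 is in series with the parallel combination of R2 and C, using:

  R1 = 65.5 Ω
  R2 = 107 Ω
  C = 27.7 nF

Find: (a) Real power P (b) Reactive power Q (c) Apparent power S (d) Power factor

Step 1 — Angular frequency: ω = 2π·f = 2π·1400 = 8796 rad/s.
Step 2 — Component impedances:
  R1: Z = R = 65.5 Ω
  R2: Z = R = 107 Ω
  C: Z = 1/(jωC) = -j/(ω·C) = 0 - j4104 Ω
Step 3 — Parallel branch: R2 || C = 1/(1/R2 + 1/C) = 106.9 - j2.788 Ω.
Step 4 — Series with R1: Z_total = R1 + (R2 || C) = 172.4 - j2.788 Ω = 172.4∠-0.9° Ω.
Step 5 — Source phasor: V = 134∠71.9° V = 41.63 + j127.4 V.
Step 6 — Current: I = V / Z = 0.2294 + j0.7424 A = 0.777∠72.8° A.
Step 7 — Complex power: S = V·I* = 104.1 - j1.683 VA.
Step 8 — Real power: P = Re(S) = 104.1 W.
Step 9 — Reactive power: Q = Im(S) = -1.683 VAR.
Step 10 — Apparent power: |S| = 104.1 VA.
Step 11 — Power factor: PF = P/|S| = 0.9999 (leading).

(a) P = 104.1 W  (b) Q = -1.683 VAR  (c) S = 104.1 VA  (d) PF = 0.9999 (leading)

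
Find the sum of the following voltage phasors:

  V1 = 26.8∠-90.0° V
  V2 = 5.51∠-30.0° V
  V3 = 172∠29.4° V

Step 1 — Convert each phasor to rectangular form:
  V1 = 26.8·(cos(-90.0°) + j·sin(-90.0°)) = 0 - j26.8 V
  V2 = 5.51·(cos(-30.0°) + j·sin(-30.0°)) = 4.772 - j2.755 V
  V3 = 172·(cos(29.4°) + j·sin(29.4°)) = 149.8 + j84.44 V
Step 2 — Sum components: V_total = 154.6 + j54.88 V.
Step 3 — Convert to polar: |V_total| = 164.1 V, ∠V_total = 19.5°.

V_total = 164.1∠19.5° V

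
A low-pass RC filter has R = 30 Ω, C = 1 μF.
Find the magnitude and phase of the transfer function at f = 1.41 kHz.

Step 1 — Angular frequency: ω = 2π·1410 = 8859 rad/s.
Step 2 — Transfer function: H(jω) = 1/(1 + jωRC).
Step 3 — Denominator: 1 + jωRC = 1 + j·8859·30·1e-06 = 1 + j0.2658.
Step 4 — H = 0.934 - j0.2482.
Step 5 — Magnitude: |H| = 0.9664 (-0.3 dB); phase: φ = -14.9°.

|H| = 0.9664 (-0.3 dB), φ = -14.9°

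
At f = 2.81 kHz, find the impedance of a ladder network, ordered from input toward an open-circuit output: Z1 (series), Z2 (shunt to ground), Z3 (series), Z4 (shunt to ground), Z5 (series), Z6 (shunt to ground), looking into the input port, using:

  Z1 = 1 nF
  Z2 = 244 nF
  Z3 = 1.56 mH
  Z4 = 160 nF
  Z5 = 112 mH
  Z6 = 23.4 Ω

Step 1 — Angular frequency: ω = 2π·f = 2π·2810 = 1.766e+04 rad/s.
Step 2 — Component impedances:
  Z1: Z = 1/(jωC) = -j/(ω·C) = 0 - j5.664e+04 Ω
  Z2: Z = 1/(jωC) = -j/(ω·C) = 0 - j232.1 Ω
  Z3: Z = jωL = j·1.766e+04·0.00156 = 0 + j27.54 Ω
  Z4: Z = 1/(jωC) = -j/(ω·C) = 0 - j354 Ω
  Z5: Z = jωL = j·1.766e+04·0.112 = 0 + j1977 Ω
  Z6: Z = R = 23.4 Ω
Step 3 — Ladder network (open output): work backward from the far end, alternating series and parallel combinations. Z_in = 0.1483 - j5.679e+04 Ω = 5.679e+04∠-90.0° Ω.

Z = 0.1483 - j5.679e+04 Ω = 5.679e+04∠-90.0° Ω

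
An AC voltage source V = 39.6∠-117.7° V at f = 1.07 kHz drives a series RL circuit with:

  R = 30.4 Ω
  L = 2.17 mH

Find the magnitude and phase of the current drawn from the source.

Step 1 — Angular frequency: ω = 2π·f = 2π·1070 = 6723 rad/s.
Step 2 — Component impedances:
  R: Z = R = 30.4 Ω
  L: Z = jωL = j·6723·0.00217 = 0 + j14.59 Ω
Step 3 — Series combination: Z_total = R + L = 30.4 + j14.59 Ω = 33.72∠25.6° Ω.
Step 4 — Source phasor: V = 39.6∠-117.7° V = -18.41 - j35.06 V.
Step 5 — Ohm's law: I = V / Z_total = (-18.41 - j35.06) / (30.4 + j14.59) = -0.942 - j0.7013 A.
Step 6 — Convert to polar: |I| = 1.174 A, ∠I = -143.3°.

I = 1.174∠-143.3° A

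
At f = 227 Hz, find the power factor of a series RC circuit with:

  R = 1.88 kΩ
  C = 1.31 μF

Step 1 — Angular frequency: ω = 2π·f = 2π·227 = 1426 rad/s.
Step 2 — Component impedances:
  R: Z = R = 1880 Ω
  C: Z = 1/(jωC) = -j/(ω·C) = 0 - j535.2 Ω
Step 3 — Series combination: Z_total = R + C = 1880 - j535.2 Ω = 1955∠-15.9° Ω.
Step 4 — Power factor: PF = cos(φ) = Re(Z)/|Z| = 1880/1954.7 = 0.9618.
Step 5 — Type: Im(Z) = -535.2 ⇒ leading (phase φ = -15.9°).

PF = 0.9618 (leading, φ = -15.9°)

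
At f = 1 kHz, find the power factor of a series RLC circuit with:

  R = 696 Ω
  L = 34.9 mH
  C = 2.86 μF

Step 1 — Angular frequency: ω = 2π·f = 2π·1000 = 6283 rad/s.
Step 2 — Component impedances:
  R: Z = R = 696 Ω
  L: Z = jωL = j·6283·0.0349 = 0 + j219.3 Ω
  C: Z = 1/(jωC) = -j/(ω·C) = 0 - j55.65 Ω
Step 3 — Series combination: Z_total = R + L + C = 696 + j163.6 Ω = 715∠13.2° Ω.
Step 4 — Power factor: PF = cos(φ) = Re(Z)/|Z| = 696/714.98 = 0.9735.
Step 5 — Type: Im(Z) = 163.6 ⇒ lagging (phase φ = 13.2°).

PF = 0.9735 (lagging, φ = 13.2°)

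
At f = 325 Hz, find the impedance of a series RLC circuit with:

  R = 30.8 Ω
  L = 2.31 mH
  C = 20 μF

Step 1 — Angular frequency: ω = 2π·f = 2π·325 = 2042 rad/s.
Step 2 — Component impedances:
  R: Z = R = 30.8 Ω
  L: Z = jωL = j·2042·0.00231 = 0 + j4.717 Ω
  C: Z = 1/(jωC) = -j/(ω·C) = 0 - j24.49 Ω
Step 3 — Series combination: Z_total = R + L + C = 30.8 - j19.77 Ω = 36.6∠-32.7° Ω.

Z = 30.8 - j19.77 Ω = 36.6∠-32.7° Ω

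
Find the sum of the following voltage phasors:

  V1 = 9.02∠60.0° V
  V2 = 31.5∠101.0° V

Step 1 — Convert each phasor to rectangular form:
  V1 = 9.02·(cos(60.0°) + j·sin(60.0°)) = 4.51 + j7.812 V
  V2 = 31.5·(cos(101.0°) + j·sin(101.0°)) = -6.01 + j30.92 V
Step 2 — Sum components: V_total = -1.5 + j38.73 V.
Step 3 — Convert to polar: |V_total| = 38.76 V, ∠V_total = 92.2°.

V_total = 38.76∠92.2° V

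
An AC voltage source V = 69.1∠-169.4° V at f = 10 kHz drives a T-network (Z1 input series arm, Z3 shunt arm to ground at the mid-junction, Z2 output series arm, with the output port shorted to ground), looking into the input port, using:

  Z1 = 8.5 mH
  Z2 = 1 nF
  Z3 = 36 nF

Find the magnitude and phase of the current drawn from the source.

Step 1 — Angular frequency: ω = 2π·f = 2π·1e+04 = 6.283e+04 rad/s.
Step 2 — Component impedances:
  Z1: Z = jωL = j·6.283e+04·0.0085 = 0 + j534.1 Ω
  Z2: Z = 1/(jωC) = -j/(ω·C) = 0 - j1.592e+04 Ω
  Z3: Z = 1/(jωC) = -j/(ω·C) = 0 - j442.1 Ω
Step 3 — With the output port shorted to ground, the output series arm Z2 runs from the junction to ground; the shunt arm Z3 also runs from the junction to ground. They appear in parallel: Z3 || Z2 = 0 - j430.1 Ω.
Step 4 — Series with input arm Z1: Z_in = Z1 + (Z3 || Z2) = 0 + j103.9 Ω = 103.9∠90.0° Ω.
Step 5 — Source phasor: V = 69.1∠-169.4° V = -67.92 - j12.71 V.
Step 6 — Ohm's law: I = V / Z_total = (-67.92 - j12.71) / (0 + j103.9) = -0.1223 + j0.6536 A.
Step 7 — Convert to polar: |I| = 0.6649 A, ∠I = 100.6°.

I = 0.6649∠100.6° A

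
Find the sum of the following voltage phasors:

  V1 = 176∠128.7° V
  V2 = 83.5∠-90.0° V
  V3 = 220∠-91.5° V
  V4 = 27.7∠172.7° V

Step 1 — Convert each phasor to rectangular form:
  V1 = 176·(cos(128.7°) + j·sin(128.7°)) = -110 + j137.4 V
  V2 = 83.5·(cos(-90.0°) + j·sin(-90.0°)) = 0 - j83.5 V
  V3 = 220·(cos(-91.5°) + j·sin(-91.5°)) = -5.759 - j219.9 V
  V4 = 27.7·(cos(172.7°) + j·sin(172.7°)) = -27.48 + j3.52 V
Step 2 — Sum components: V_total = -143.3 - j162.5 V.
Step 3 — Convert to polar: |V_total| = 216.7 V, ∠V_total = -131.4°.

V_total = 216.7∠-131.4° V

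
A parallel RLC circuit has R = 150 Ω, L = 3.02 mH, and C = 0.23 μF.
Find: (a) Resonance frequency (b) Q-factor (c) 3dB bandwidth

Step 1 — Resonance: ω₀ = 1/√(LC) = 1/√(0.00302·2.3e-07) = 3.794e+04 rad/s.
Step 2 — f₀ = ω₀/(2π) = 6039 Hz.
Step 3 — Parallel Q: Q = R/(ω₀L) = 150/(3.794e+04·0.00302) = 1.309.
Step 4 — Bandwidth: Δω = ω₀/Q = 2.899e+04 rad/s; BW = Δω/(2π) = 4613 Hz.

(a) f₀ = 6039 Hz  (b) Q = 1.309  (c) BW = 4613 Hz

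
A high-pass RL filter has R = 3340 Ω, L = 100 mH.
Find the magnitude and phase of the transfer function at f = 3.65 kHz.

Step 1 — Angular frequency: ω = 2π·3650 = 2.293e+04 rad/s.
Step 2 — Transfer function: H(jω) = jωL/(R + jωL).
Step 3 — Numerator jωL = j·2293; denominator R + jωL = 3340 + j2293.
Step 4 — H = 0.3204 + j0.4666.
Step 5 — Magnitude: |H| = 0.566 (-4.9 dB); phase: φ = 55.5°.

|H| = 0.566 (-4.9 dB), φ = 55.5°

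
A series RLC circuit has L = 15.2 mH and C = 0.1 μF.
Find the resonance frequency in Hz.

Step 1 — Resonance condition Im(Z)=0 gives ω₀ = 1/√(LC).
Step 2 — ω₀ = 1/√(0.0152·1e-07) = 2.565e+04 rad/s.
Step 3 — f₀ = ω₀/(2π) = 4082 Hz.

f₀ = 4082 Hz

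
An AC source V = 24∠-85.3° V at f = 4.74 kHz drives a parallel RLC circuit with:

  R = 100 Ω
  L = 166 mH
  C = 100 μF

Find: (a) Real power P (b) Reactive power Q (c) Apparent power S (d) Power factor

Step 1 — Angular frequency: ω = 2π·f = 2π·4740 = 2.978e+04 rad/s.
Step 2 — Component impedances:
  R: Z = R = 100 Ω
  L: Z = jωL = j·2.978e+04·0.166 = 0 + j4944 Ω
  C: Z = 1/(jωC) = -j/(ω·C) = 0 - j0.3358 Ω
Step 3 — Parallel combination: 1/Z_total = 1/R + 1/L + 1/C; Z_total = 0.001128 - j0.3358 Ω = 0.3358∠-89.8° Ω.
Step 4 — Source phasor: V = 24∠-85.3° V = 1.967 - j23.92 V.
Step 5 — Current: I = V / Z = 71.25 + j5.617 A = 71.47∠4.5° A.
Step 6 — Complex power: S = V·I* = 5.76 - j1715 VA.
Step 7 — Real power: P = Re(S) = 5.76 W.
Step 8 — Reactive power: Q = Im(S) = -1715 VAR.
Step 9 — Apparent power: |S| = 1715 VA.
Step 10 — Power factor: PF = P/|S| = 0.003358 (leading).

(a) P = 5.76 W  (b) Q = -1715 VAR  (c) S = 1715 VA  (d) PF = 0.003358 (leading)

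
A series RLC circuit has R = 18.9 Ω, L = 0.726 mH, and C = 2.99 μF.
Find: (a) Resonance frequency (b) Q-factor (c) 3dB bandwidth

Step 1 — Resonance: ω₀ = 1/√(LC) = 1/√(0.000726·2.99e-06) = 2.146e+04 rad/s.
Step 2 — f₀ = ω₀/(2π) = 3416 Hz.
Step 3 — Series Q: Q = ω₀L/R = 2.146e+04·0.000726/18.9 = 0.8245.
Step 4 — Bandwidth: Δω = ω₀/Q = 2.603e+04 rad/s; BW = Δω/(2π) = 4143 Hz.

(a) f₀ = 3416 Hz  (b) Q = 0.8245  (c) BW = 4143 Hz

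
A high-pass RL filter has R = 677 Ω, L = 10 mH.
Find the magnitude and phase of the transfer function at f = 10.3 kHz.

Step 1 — Angular frequency: ω = 2π·1.03e+04 = 6.472e+04 rad/s.
Step 2 — Transfer function: H(jω) = jωL/(R + jωL).
Step 3 — Numerator jωL = j·647.2; denominator R + jωL = 677 + j647.2.
Step 4 — H = 0.4775 + j0.4995.
Step 5 — Magnitude: |H| = 0.691 (-3.2 dB); phase: φ = 46.3°.

|H| = 0.691 (-3.2 dB), φ = 46.3°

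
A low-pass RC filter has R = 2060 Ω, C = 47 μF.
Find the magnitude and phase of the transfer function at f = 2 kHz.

Step 1 — Angular frequency: ω = 2π·2000 = 1.257e+04 rad/s.
Step 2 — Transfer function: H(jω) = 1/(1 + jωRC).
Step 3 — Denominator: 1 + jωRC = 1 + j·1.257e+04·2060·4.7e-05 = 1 + j1217.
Step 4 — H = 6.755e-07 - j0.0008219.
Step 5 — Magnitude: |H| = 0.0008219 (-61.7 dB); phase: φ = -90.0°.

|H| = 0.0008219 (-61.7 dB), φ = -90.0°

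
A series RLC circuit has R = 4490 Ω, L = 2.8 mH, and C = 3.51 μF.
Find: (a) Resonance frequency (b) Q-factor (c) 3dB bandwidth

Step 1 — Resonance condition Im(Z)=0 gives ω₀ = 1/√(LC).
Step 2 — ω₀ = 1/√(0.0028·3.51e-06) = 1.009e+04 rad/s.
Step 3 — f₀ = ω₀/(2π) = 1605 Hz.
Step 4 — Series Q: Q = ω₀L/R = 1.009e+04·0.0028/4490 = 0.00629.
Step 5 — 3dB bandwidth: Δω = ω₀/Q = 1.604e+06 rad/s; BW = Δω/(2π) = 2.552e+05 Hz.

(a) f₀ = 1605 Hz  (b) Q = 0.00629  (c) BW = 2.552e+05 Hz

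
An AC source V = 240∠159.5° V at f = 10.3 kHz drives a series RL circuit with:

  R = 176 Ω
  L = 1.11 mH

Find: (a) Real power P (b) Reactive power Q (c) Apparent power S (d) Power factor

Step 1 — Angular frequency: ω = 2π·f = 2π·1.03e+04 = 6.472e+04 rad/s.
Step 2 — Component impedances:
  R: Z = R = 176 Ω
  L: Z = jωL = j·6.472e+04·0.00111 = 0 + j71.84 Ω
Step 3 — Series combination: Z_total = R + L = 176 + j71.84 Ω = 190.1∠22.2° Ω.
Step 4 — Source phasor: V = 240∠159.5° V = -224.8 + j84.05 V.
Step 5 — Current: I = V / Z = -0.9278 + j0.8562 A = 1.263∠137.3° A.
Step 6 — Complex power: S = V·I* = 280.5 + j114.5 VA.
Step 7 — Real power: P = Re(S) = 280.5 W.
Step 8 — Reactive power: Q = Im(S) = 114.5 VAR.
Step 9 — Apparent power: |S| = 303 VA.
Step 10 — Power factor: PF = P/|S| = 0.9258 (lagging).

(a) P = 280.5 W  (b) Q = 114.5 VAR  (c) S = 303 VA  (d) PF = 0.9258 (lagging)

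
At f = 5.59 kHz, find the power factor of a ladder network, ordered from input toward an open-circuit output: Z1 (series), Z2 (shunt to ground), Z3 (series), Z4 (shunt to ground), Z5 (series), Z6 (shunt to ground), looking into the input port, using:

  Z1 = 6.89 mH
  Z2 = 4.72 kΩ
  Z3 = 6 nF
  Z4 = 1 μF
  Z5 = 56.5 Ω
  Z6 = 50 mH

Step 1 — Angular frequency: ω = 2π·f = 2π·5590 = 3.512e+04 rad/s.
Step 2 — Component impedances:
  Z1: Z = jωL = j·3.512e+04·0.00689 = 0 + j242 Ω
  Z2: Z = R = 4720 Ω
  Z3: Z = 1/(jωC) = -j/(ω·C) = 0 - j4745 Ω
  Z4: Z = 1/(jωC) = -j/(ω·C) = 0 - j28.47 Ω
  Z5: Z = R = 56.5 Ω
  Z6: Z = jωL = j·3.512e+04·0.05 = 0 + j1756 Ω
Step 3 — Ladder network (open output): work backward from the far end, alternating series and parallel combinations. Z_in = 2387 - j2118 Ω = 3191∠-41.6° Ω.
Step 4 — Power factor: PF = cos(φ) = Re(Z)/|Z| = 2387/3191 = 0.748.
Step 5 — Type: Im(Z) = -2118 ⇒ leading (phase φ = -41.6°).

PF = 0.748 (leading, φ = -41.6°)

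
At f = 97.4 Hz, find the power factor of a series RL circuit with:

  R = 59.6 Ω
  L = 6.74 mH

Step 1 — Angular frequency: ω = 2π·f = 2π·97.4 = 612 rad/s.
Step 2 — Component impedances:
  R: Z = R = 59.6 Ω
  L: Z = jωL = j·612·0.00674 = 0 + j4.125 Ω
Step 3 — Series combination: Z_total = R + L = 59.6 + j4.125 Ω = 59.74∠4.0° Ω.
Step 4 — Power factor: PF = cos(φ) = Re(Z)/|Z| = 59.6/59.743 = 0.9976.
Step 5 — Type: Im(Z) = 4.125 ⇒ lagging (phase φ = 4.0°).

PF = 0.9976 (lagging, φ = 4.0°)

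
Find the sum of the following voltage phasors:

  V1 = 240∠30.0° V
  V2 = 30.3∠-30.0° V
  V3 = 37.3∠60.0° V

Step 1 — Convert each phasor to rectangular form:
  V1 = 240·(cos(30.0°) + j·sin(30.0°)) = 207.8 + j120 V
  V2 = 30.3·(cos(-30.0°) + j·sin(-30.0°)) = 26.24 - j15.15 V
  V3 = 37.3·(cos(60.0°) + j·sin(60.0°)) = 18.65 + j32.3 V
Step 2 — Sum components: V_total = 252.7 + j137.2 V.
Step 3 — Convert to polar: |V_total| = 287.6 V, ∠V_total = 28.5°.

V_total = 287.6∠28.5° V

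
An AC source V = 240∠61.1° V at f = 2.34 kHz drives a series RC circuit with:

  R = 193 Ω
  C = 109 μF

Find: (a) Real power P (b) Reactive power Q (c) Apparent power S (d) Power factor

Step 1 — Angular frequency: ω = 2π·f = 2π·2340 = 1.47e+04 rad/s.
Step 2 — Component impedances:
  R: Z = R = 193 Ω
  C: Z = 1/(jωC) = -j/(ω·C) = 0 - j0.624 Ω
Step 3 — Series combination: Z_total = R + C = 193 - j0.624 Ω = 193∠-0.2° Ω.
Step 4 — Source phasor: V = 240∠61.1° V = 116 + j210.1 V.
Step 5 — Current: I = V / Z = 0.5974 + j1.091 A = 1.244∠61.3° A.
Step 6 — Complex power: S = V·I* = 298.4 - j0.9649 VA.
Step 7 — Real power: P = Re(S) = 298.4 W.
Step 8 — Reactive power: Q = Im(S) = -0.9649 VAR.
Step 9 — Apparent power: |S| = 298.4 VA.
Step 10 — Power factor: PF = P/|S| = 1 (leading).

(a) P = 298.4 W  (b) Q = -0.9649 VAR  (c) S = 298.4 VA  (d) PF = 1 (leading)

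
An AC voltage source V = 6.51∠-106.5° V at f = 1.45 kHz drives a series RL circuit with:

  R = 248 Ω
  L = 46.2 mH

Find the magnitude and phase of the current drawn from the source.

Step 1 — Angular frequency: ω = 2π·f = 2π·1450 = 9111 rad/s.
Step 2 — Component impedances:
  R: Z = R = 248 Ω
  L: Z = jωL = j·9111·0.0462 = 0 + j420.9 Ω
Step 3 — Series combination: Z_total = R + L = 248 + j420.9 Ω = 488.5∠59.5° Ω.
Step 4 — Source phasor: V = 6.51∠-106.5° V = -1.849 - j6.242 V.
Step 5 — Ohm's law: I = V / Z_total = (-1.849 - j6.242) / (248 + j420.9) = -0.01293 - j0.003225 A.
Step 6 — Convert to polar: |I| = 0.01333 A, ∠I = -166.0°.

I = 0.01333∠-166.0° A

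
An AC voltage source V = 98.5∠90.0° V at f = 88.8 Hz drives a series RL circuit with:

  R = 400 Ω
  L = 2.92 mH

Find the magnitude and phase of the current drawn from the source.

Step 1 — Angular frequency: ω = 2π·f = 2π·88.8 = 557.9 rad/s.
Step 2 — Component impedances:
  R: Z = R = 400 Ω
  L: Z = jωL = j·557.9·0.00292 = 0 + j1.629 Ω
Step 3 — Series combination: Z_total = R + L = 400 + j1.629 Ω = 400∠0.2° Ω.
Step 4 — Source phasor: V = 98.5∠90.0° V = 0 + j98.5 V.
Step 5 — Ohm's law: I = V / Z_total = (0 + j98.5) / (400 + j1.629) = 0.001003 + j0.2462 A.
Step 6 — Convert to polar: |I| = 0.2462 A, ∠I = 89.8°.

I = 0.2462∠89.8° A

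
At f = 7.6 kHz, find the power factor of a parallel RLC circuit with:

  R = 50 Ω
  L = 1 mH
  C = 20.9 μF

Step 1 — Angular frequency: ω = 2π·f = 2π·7600 = 4.775e+04 rad/s.
Step 2 — Component impedances:
  R: Z = R = 50 Ω
  L: Z = jωL = j·4.775e+04·0.001 = 0 + j47.75 Ω
  C: Z = 1/(jωC) = -j/(ω·C) = 0 - j1.002 Ω
Step 3 — Parallel combination: 1/Z_total = 1/R + 1/L + 1/C; Z_total = 0.02094 - j1.023 Ω = 1.023∠-88.8° Ω.
Step 4 — Power factor: PF = cos(φ) = Re(Z)/|Z| = 0.0209405/1.02324 = 0.02046.
Step 5 — Type: Im(Z) = -1.023 ⇒ leading (phase φ = -88.8°).

PF = 0.02046 (leading, φ = -88.8°)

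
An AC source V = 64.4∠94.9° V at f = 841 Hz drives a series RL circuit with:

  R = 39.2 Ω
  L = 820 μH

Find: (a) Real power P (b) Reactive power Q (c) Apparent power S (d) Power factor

Step 1 — Angular frequency: ω = 2π·f = 2π·841 = 5284 rad/s.
Step 2 — Component impedances:
  R: Z = R = 39.2 Ω
  L: Z = jωL = j·5284·0.00082 = 0 + j4.333 Ω
Step 3 — Series combination: Z_total = R + L = 39.2 + j4.333 Ω = 39.44∠6.3° Ω.
Step 4 — Source phasor: V = 64.4∠94.9° V = -5.501 + j64.16 V.
Step 5 — Current: I = V / Z = 0.04011 + j1.632 A = 1.633∠88.6° A.
Step 6 — Complex power: S = V·I* = 104.5 + j11.55 VA.
Step 7 — Real power: P = Re(S) = 104.5 W.
Step 8 — Reactive power: Q = Im(S) = 11.55 VAR.
Step 9 — Apparent power: |S| = 105.2 VA.
Step 10 — Power factor: PF = P/|S| = 0.9939 (lagging).

(a) P = 104.5 W  (b) Q = 11.55 VAR  (c) S = 105.2 VA  (d) PF = 0.9939 (lagging)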